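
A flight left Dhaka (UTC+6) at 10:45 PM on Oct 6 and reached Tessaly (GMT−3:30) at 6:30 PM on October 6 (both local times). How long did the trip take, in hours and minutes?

5 hours 15 minutes

Departure in UTC: 10:45 PM − 6:00 = 4:45 PM on Oct 6.
Arrival in UTC: 6:30 PM + 3:30 = 10:00 PM on Oct 6.
Elapsed = 10:00 PM − 4:45 PM = 5 hours 15 minutes.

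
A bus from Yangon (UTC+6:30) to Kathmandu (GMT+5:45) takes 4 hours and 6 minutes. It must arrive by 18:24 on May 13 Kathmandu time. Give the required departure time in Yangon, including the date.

Target arrival in UTC: 18:24 − 5:45 = 12:39 on May 13.
Subtract 4 hours and 6 minutes → departure 08:33 UTC on May 13.
Yangon is UTC+6:30: 08:33 + 6:30 = 15:03 on May 13.

15:03 on May 13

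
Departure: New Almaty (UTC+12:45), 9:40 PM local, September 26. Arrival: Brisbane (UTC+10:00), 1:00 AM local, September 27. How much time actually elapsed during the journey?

Departure in UTC: 9:40 PM − 12:45 = 8:55 AM on Sep 26.
Arrival in UTC: 1:00 AM − 10:00 = 3:00 PM on Sep 26.
Elapsed = 3:00 PM − 8:55 AM = 6 hours 5 minutes.

6 hours 5 minutes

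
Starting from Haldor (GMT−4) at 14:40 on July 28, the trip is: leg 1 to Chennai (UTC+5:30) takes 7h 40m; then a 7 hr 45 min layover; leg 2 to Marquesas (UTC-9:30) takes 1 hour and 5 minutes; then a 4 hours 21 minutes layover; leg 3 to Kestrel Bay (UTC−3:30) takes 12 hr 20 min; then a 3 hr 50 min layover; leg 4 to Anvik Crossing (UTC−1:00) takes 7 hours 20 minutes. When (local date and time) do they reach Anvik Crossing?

Convert departure to UTC: 14:40 + 4:00 = 18:40 UTC on Jul 28.
Add 7 hours 40 minutes leg 1 → 02:20 UTC (Jul 29).
Add 7 hours and 45 minutes layover in Chennai → 10:05 UTC.
Add 1 hour and 5 minutes leg 2 → 11:10 UTC.
Add 4 hours 21 minutes layover in Marquesas → 15:31 UTC.
Add 12 hours 20 minutes leg 3 → 03:51 UTC (Jul 30).
Add 3 hours and 50 minutes layover in Kestrel Bay → 07:41 UTC.
Add 7 hours and 20 minutes leg 4 → 15:01 UTC.
Anvik Crossing is UTC−1:00, so local arrival = 15:01 − 1:00 = 14:01 on Jul 30.

14:01 on July 30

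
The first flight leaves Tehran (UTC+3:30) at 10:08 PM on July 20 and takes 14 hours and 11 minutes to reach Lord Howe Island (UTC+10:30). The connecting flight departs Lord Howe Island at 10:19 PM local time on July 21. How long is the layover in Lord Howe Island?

3 hours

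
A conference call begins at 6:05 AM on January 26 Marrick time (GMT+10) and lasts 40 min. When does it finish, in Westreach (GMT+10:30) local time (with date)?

7:15 AM on January 26

Convert start to UTC: 6:05 AM − 10:00 = 8:05 PM UTC on Jan 25.
Add 40 minutes duration → 8:45 PM UTC.
Westreach is UTC+10:30, so local end time = 8:45 PM + 10:30 = 7:15 AM on Jan 26.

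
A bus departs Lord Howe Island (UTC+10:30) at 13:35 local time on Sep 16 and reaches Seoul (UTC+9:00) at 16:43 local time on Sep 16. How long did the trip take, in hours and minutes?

Departure in UTC: 13:35 − 10:30 = 03:05 on Sep 16.
Arrival in UTC: 16:43 − 9:00 = 07:43 on Sep 16.
Elapsed = 07:43 − 03:05 = 4 hours 38 minutes.

4 hours 38 minutes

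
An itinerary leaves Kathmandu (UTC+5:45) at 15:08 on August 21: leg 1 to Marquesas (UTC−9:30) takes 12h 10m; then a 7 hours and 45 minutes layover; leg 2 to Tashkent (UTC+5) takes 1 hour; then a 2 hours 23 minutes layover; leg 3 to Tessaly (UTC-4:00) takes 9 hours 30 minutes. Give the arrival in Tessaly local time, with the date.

Convert departure to UTC: 15:08 − 5:45 = 09:23 UTC on Aug 21.
Add 12 hours and 10 minutes leg 1 → 21:33 UTC.
Add 7 hours 45 minutes layover in Marquesas → 05:18 UTC (Aug 22).
Add 1 hour leg 2 → 06:18 UTC.
Add 2 hours 23 minutes layover in Tashkent → 08:41 UTC.
Add 9 hours and 30 minutes leg 3 → 18:11 UTC.
Tessaly is UTC−4:00, so local arrival = 18:11 − 4:00 = 14:11 on Aug 22.

14:11 on August 22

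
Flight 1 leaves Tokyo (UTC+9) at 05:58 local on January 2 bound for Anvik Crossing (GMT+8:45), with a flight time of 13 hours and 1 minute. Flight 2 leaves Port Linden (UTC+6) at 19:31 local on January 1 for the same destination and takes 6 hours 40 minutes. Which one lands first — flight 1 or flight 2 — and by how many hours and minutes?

Flight 1 in UTC: 05:58 − 9:00 = 20:58 on Jan 1.
+13 hours 1 minute → arrive 09:59 UTC on Jan 2.
Flight 2 in UTC: 19:31 − 6:00 = 13:31 on Jan 1.
+6 hours 40 minutes → arrive 20:11 UTC on Jan 1.
Flight 2 lands earlier by 13 hours 48 minutes.

the second, by 13 hours 48 minutes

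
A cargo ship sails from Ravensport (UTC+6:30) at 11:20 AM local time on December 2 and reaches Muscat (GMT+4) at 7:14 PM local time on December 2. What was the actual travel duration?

10 hours 24 minutes

Departure in UTC: 11:20 AM − 6:30 = 4:50 AM on Dec 2.
Arrival in UTC: 7:14 PM − 4:00 = 3:14 PM on Dec 2.
Elapsed = 3:14 PM − 4:50 AM = 10 hours 24 minutes.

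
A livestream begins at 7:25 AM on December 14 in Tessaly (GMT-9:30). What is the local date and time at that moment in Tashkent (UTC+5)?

9:55 PM on December 14

In UTC: 7:25 AM + 9:30 = 4:55 PM on Dec 14.
Tashkent is UTC+5:00: 4:55 PM + 5:00 = 9:55 PM on Dec 14.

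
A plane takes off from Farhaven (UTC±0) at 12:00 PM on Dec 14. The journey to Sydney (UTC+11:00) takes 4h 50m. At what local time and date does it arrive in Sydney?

Sydney is 11:00 ahead of Farhaven.
After 4 hours and 50 minutes it is 4:50 PM in Farhaven.
Shift by the zone difference: 4:50 PM + 11:00 = 3:50 AM on Dec 15 in Sydney.

3:50 AM on December 15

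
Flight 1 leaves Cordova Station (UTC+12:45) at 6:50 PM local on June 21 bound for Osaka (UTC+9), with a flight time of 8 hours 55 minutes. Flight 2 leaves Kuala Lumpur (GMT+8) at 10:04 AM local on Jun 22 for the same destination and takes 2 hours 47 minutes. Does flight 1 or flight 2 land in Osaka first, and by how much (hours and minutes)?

Flight 1 in UTC: 6:50 PM − 12:45 = 6:05 AM on Jun 21.
+8 hours 55 minutes → arrive 3:00 PM UTC on Jun 21.
Flight 2 in UTC: 10:04 AM − 8:00 = 2:04 AM on Jun 22.
+2 hours 47 minutes → arrive 4:51 AM UTC on Jun 22.
Flight 1 lands earlier by 13 hours 51 minutes.

the first, by 13 hours 51 minutes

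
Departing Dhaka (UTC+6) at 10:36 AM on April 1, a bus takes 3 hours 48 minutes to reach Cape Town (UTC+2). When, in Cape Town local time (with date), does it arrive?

Convert departure to UTC: 10:36 AM − 6:00 = 4:36 AM UTC on Apr 1.
Add 3 hours 48 minutes travel time → 8:24 AM UTC.
Cape Town is UTC+2:00, so local arrival = 8:24 AM + 2:00 = 10:24 AM on Apr 1.

10:24 AM on April 1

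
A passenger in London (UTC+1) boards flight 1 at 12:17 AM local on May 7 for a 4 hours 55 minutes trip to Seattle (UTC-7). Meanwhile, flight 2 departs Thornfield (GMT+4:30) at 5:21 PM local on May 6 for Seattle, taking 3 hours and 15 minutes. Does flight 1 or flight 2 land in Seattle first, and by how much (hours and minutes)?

the second, by 12 hours 6 minutes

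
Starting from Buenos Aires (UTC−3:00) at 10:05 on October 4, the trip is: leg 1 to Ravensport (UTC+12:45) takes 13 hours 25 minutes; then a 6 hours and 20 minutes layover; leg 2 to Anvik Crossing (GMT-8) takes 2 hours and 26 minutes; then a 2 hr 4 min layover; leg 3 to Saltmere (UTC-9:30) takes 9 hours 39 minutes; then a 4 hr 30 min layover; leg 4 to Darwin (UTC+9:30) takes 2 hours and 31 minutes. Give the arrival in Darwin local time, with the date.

15:30 on Oct 6

Convert departure to UTC: 10:05 + 3:00 = 13:05 UTC on Oct 4.
Add 13 hours 25 minutes leg 1 → 02:30 UTC (Oct 5).
Add 6 hours and 20 minutes layover in Ravensport → 08:50 UTC.
Add 2 hours and 26 minutes leg 2 → 11:16 UTC.
Add 2 hours and 4 minutes layover in Anvik Crossing → 13:20 UTC.
Add 9 hours and 39 minutes leg 3 → 22:59 UTC.
Add 4 hours 30 minutes layover in Saltmere → 03:29 UTC (Oct 6).
Add 2 hours and 31 minutes leg 4 → 06:00 UTC.
Darwin is UTC+9:30, so local arrival = 06:00 + 9:30 = 15:30 on Oct 6.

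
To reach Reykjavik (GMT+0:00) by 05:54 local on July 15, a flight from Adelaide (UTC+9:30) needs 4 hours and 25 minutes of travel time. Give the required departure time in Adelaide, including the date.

Target arrival is already UTC: 05:54 on Jul 15.
Subtract 4 hours and 25 minutes → departure 01:29 UTC on Jul 15.
Adelaide is UTC+9:30: 01:29 + 9:30 = 10:59 on Jul 15.

10:59 on July 15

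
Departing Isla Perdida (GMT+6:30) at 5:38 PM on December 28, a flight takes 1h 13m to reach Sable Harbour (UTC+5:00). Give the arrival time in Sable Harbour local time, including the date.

Convert departure to UTC: 5:38 PM − 6:30 = 11:08 AM UTC on Dec 28.
Add 1 hour 13 minutes travel time → 12:21 PM UTC.
Sable Harbour is UTC+5:00, so local arrival = 12:21 PM + 5:00 = 5:21 PM on Dec 28.

5:21 PM on December 28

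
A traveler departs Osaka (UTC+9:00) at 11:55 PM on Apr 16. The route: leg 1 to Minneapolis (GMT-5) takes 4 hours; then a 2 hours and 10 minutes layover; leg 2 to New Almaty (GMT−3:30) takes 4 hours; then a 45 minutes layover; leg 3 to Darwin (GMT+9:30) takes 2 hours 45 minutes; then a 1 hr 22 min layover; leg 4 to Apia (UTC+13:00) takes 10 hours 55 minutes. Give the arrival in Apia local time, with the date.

5:52 AM on Apr 18

Convert departure to UTC: 11:55 PM − 9:00 = 2:55 PM UTC on Apr 16.
Add 4 hours leg 1 → 6:55 PM UTC.
Add 2 hours and 10 minutes layover in Minneapolis → 9:05 PM UTC.
Add 4 hours leg 2 → 1:05 AM UTC (Apr 17).
Add 45 minutes layover in New Almaty → 1:50 AM UTC.
Add 2 hours 45 minutes leg 3 → 4:35 AM UTC.
Add 1 hour 22 minutes layover in Darwin → 5:57 AM UTC.
Add 10 hours and 55 minutes leg 4 → 4:52 PM UTC.
Apia is UTC+13:00, so local arrival = 4:52 PM + 13:00 = 5:52 AM on Apr 18.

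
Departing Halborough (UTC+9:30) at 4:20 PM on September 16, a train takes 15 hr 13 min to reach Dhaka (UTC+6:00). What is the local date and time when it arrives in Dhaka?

Convert departure to UTC: 4:20 PM − 9:30 = 6:50 AM UTC on Sep 16.
Add 15 hours 13 minutes travel time → 10:03 PM UTC.
Dhaka is UTC+6:00, so local arrival = 10:03 PM + 6:00 = 4:03 AM on Sep 17.

4:03 AM on Sep 17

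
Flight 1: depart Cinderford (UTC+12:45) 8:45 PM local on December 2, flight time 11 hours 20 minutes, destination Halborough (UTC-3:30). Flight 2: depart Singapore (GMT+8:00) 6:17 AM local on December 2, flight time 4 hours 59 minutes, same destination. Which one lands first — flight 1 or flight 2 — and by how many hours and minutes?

the second, by 16 hours 4 minutes

Flight 1 in UTC: 8:45 PM − 12:45 = 8:00 AM on Dec 2.
+11 hours and 20 minutes → arrive 7:20 PM UTC on Dec 2.
Flight 2 in UTC: 6:17 AM − 8:00 = 10:17 PM on Dec 1.
+4 hours and 59 minutes → arrive 3:16 AM UTC on Dec 2.
Flight 2 lands earlier by 16 hours 4 minutes.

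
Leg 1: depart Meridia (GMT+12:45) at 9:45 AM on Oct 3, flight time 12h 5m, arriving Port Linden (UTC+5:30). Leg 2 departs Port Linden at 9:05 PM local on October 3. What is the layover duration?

6 hours 30 minutes

Convert departure to UTC: 9:45 AM − 12:45 = 9:00 PM UTC on Oct 2.
Add 12 hours and 5 minutes flight time → 9:05 AM UTC (Oct 3).
Port Linden is UTC+5:30, so local arrival = 9:05 AM + 5:30 = 2:35 PM on Oct 3.
Layover = 9:05 PM − 2:35 PM = 6 hours 30 minutes.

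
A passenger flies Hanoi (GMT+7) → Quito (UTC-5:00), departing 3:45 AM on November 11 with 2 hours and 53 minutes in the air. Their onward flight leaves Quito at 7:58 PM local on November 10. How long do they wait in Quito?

1 hour 20 minutes

Convert departure to UTC: 3:45 AM − 7:00 = 8:45 PM UTC on Nov 10.
Add 2 hours 53 minutes flight time → 11:38 PM UTC.
Quito is UTC−5:00, so local arrival = 11:38 PM − 5:00 = 6:38 PM on Nov 10.
Layover = 7:58 PM − 6:38 PM = 1 hour 20 minutes.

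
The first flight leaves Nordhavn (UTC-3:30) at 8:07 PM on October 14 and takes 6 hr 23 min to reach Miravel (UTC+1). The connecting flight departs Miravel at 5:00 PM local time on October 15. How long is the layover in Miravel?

10 hours

Convert departure to UTC: 8:07 PM + 3:30 = 11:37 PM UTC on Oct 14.
Add 6 hours 23 minutes flight time → 6:00 AM UTC (Oct 15).
Miravel is UTC+1:00, so local arrival = 6:00 AM + 1:00 = 7:00 AM on Oct 15.
Layover = 5:00 PM − 7:00 AM = 10 hours.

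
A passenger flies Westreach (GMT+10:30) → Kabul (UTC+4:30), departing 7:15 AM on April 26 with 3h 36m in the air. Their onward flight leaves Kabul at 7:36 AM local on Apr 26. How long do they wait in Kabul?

Convert departure to UTC: 7:15 AM − 10:30 = 8:45 PM UTC on Apr 25.
Add 3 hours and 36 minutes flight time → 12:21 AM UTC (Apr 26).
Kabul is UTC+4:30, so local arrival = 12:21 AM + 4:30 = 4:51 AM on Apr 26.
Layover = 7:36 AM − 4:51 AM = 2 hours 45 minutes.

2 hours 45 minutes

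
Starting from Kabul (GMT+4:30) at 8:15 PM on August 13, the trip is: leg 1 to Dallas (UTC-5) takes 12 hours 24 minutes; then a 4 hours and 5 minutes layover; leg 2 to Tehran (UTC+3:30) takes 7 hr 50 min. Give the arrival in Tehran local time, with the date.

Convert departure to UTC: 8:15 PM − 4:30 = 3:45 PM UTC on Aug 13.
Add 12 hours 24 minutes leg 1 → 4:09 AM UTC (Aug 14).
Add 4 hours and 5 minutes layover in Dallas → 8:14 AM UTC.
Add 7 hours 50 minutes leg 2 → 4:04 PM UTC.
Tehran is UTC+3:30, so local arrival = 4:04 PM + 3:30 = 7:34 PM on Aug 14.

7:34 PM on August 14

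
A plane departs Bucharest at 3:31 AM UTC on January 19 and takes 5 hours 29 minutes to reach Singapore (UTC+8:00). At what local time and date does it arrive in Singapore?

Departure is given in UTC: 3:31 AM on Jan 19.
Add 5 hours and 29 minutes → 9:00 AM UTC.
Singapore is UTC+8:00: 9:00 AM + 8:00 = 5:00 PM on Jan 19.

5:00 PM on January 19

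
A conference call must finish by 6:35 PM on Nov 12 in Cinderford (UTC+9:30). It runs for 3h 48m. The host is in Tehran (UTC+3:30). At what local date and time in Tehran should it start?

8:47 AM on November 12

Target end time in UTC: 6:35 PM − 9:30 = 9:05 AM on Nov 12.
Subtract 3 hours 48 minutes → start 5:17 AM UTC on Nov 12.
Tehran is UTC+3:30: 5:17 AM + 3:30 = 8:47 AM on Nov 12.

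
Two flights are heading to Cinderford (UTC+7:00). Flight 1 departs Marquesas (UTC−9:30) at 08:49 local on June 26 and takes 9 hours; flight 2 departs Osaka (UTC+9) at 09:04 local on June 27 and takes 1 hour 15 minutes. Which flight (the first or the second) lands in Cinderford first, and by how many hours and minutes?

the second, by 2 hours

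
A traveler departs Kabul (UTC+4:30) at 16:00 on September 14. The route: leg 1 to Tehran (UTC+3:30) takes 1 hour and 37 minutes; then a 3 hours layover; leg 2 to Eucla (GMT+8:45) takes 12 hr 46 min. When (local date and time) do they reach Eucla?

13:38 on Sep 15

Convert departure to UTC: 16:00 − 4:30 = 11:30 UTC on Sep 14.
Add 1 hour and 37 minutes leg 1 → 13:07 UTC.
Add 3 hours layover in Tehran → 16:07 UTC.
Add 12 hours 46 minutes leg 2 → 04:53 UTC (Sep 15).
Eucla is UTC+8:45, so local arrival = 04:53 + 8:45 = 13:38 on Sep 15.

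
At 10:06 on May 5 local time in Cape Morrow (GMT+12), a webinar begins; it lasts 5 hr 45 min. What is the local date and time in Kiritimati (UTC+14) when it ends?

17:51 on May 5

Kiritimati is 2:00 ahead of Cape Morrow.
After 5 hours and 45 minutes it is 15:51 in Cape Morrow.
Shift by the zone difference: 15:51 + 2:00 = 17:51 on May 5 in Kiritimati.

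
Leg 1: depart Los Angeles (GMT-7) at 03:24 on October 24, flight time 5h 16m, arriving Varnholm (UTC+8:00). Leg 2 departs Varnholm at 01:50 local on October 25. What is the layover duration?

Convert departure to UTC: 03:24 + 7:00 = 10:24 UTC on Oct 24.
Add 5 hours and 16 minutes flight time → 15:40 UTC.
Varnholm is UTC+8:00, so local arrival = 15:40 + 8:00 = 23:40 on Oct 24.
Layover = 01:50 − 23:40 (+1 day) = 2 hours 10 minutes.

2 hours 10 minutes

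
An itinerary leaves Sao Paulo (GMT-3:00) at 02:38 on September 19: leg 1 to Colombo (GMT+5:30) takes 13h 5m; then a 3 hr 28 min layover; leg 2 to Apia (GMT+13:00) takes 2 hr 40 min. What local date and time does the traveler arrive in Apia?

Convert departure to UTC: 02:38 + 3:00 = 05:38 UTC on Sep 19.
Add 13 hours and 5 minutes leg 1 → 18:43 UTC.
Add 3 hours 28 minutes layover in Colombo → 22:11 UTC.
Add 2 hours 40 minutes leg 2 → 00:51 UTC (Sep 20).
Apia is UTC+13:00, so local arrival = 00:51 + 13:00 = 13:51 on Sep 20.

13:51 on Sep 20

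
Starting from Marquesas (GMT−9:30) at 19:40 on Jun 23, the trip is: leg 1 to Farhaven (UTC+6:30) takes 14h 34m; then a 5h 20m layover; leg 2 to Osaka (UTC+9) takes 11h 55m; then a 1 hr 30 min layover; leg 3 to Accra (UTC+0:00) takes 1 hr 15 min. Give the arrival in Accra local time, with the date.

15:44 on Jun 25

Convert departure to UTC: 19:40 + 9:30 = 05:10 UTC on Jun 24.
Add 14 hours 34 minutes leg 1 → 19:44 UTC.
Add 5 hours 20 minutes layover in Farhaven → 01:04 UTC (Jun 25).
Add 11 hours 55 minutes leg 2 → 12:59 UTC.
Add 1 hour 30 minutes layover in Osaka → 14:29 UTC.
Add 1 hour and 15 minutes leg 3 → 15:44 UTC.
Accra is UTC+0, so local arrival is the same: 15:44 on Jun 25.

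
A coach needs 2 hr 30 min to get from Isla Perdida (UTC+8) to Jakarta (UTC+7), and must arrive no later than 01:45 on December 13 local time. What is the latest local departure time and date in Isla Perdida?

00:15 on Dec 13

Target arrival in UTC: 01:45 − 7:00 = 18:45 on Dec 12.
Subtract 2 hours and 30 minutes → departure 16:15 UTC on Dec 12.
Isla Perdida is UTC+8:00: 16:15 + 8:00 = 00:15 on Dec 13.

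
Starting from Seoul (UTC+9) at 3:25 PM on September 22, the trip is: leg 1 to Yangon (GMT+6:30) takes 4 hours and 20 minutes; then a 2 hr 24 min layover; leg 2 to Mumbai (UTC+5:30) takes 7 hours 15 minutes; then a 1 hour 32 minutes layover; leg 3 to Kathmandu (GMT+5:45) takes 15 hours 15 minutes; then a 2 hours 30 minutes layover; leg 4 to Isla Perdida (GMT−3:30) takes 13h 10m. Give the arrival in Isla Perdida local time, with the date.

Convert departure to UTC: 3:25 PM − 9:00 = 6:25 AM UTC on Sep 22.
Add 4 hours and 20 minutes leg 1 → 10:45 AM UTC.
Add 2 hours 24 minutes layover in Yangon → 1:09 PM UTC.
Add 7 hours and 15 minutes leg 2 → 8:24 PM UTC.
Add 1 hour 32 minutes layover in Mumbai → 9:56 PM UTC.
Add 15 hours and 15 minutes leg 3 → 1:11 PM UTC (Sep 23).
Add 2 hours and 30 minutes layover in Kathmandu → 3:41 PM UTC.
Add 13 hours 10 minutes leg 4 → 4:51 AM UTC (Sep 24).
Isla Perdida is UTC−3:30, so local arrival = 4:51 AM − 3:30 = 1:21 AM on Sep 24.

1:21 AM on Sep 24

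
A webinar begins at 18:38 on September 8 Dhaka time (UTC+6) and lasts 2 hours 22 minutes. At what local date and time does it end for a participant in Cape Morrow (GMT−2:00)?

Cape Morrow is 8:00 behind Dhaka.
After 2 hours and 22 minutes it is 21:00 in Dhaka.
Shift by the zone difference: 21:00 − 8:00 = 13:00 on Sep 8 in Cape Morrow.

13:00 on Sep 8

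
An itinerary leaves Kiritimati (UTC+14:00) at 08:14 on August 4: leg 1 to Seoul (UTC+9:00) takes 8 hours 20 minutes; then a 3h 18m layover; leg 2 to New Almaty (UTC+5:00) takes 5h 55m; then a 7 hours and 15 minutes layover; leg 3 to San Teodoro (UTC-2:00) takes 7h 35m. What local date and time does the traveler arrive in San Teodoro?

Convert departure to UTC: 08:14 − 14:00 = 18:14 UTC on Aug 3.
Add 8 hours and 20 minutes leg 1 → 02:34 UTC (Aug 4).
Add 3 hours 18 minutes layover in Seoul → 05:52 UTC.
Add 5 hours and 55 minutes leg 2 → 11:47 UTC.
Add 7 hours and 15 minutes layover in New Almaty → 19:02 UTC.
Add 7 hours 35 minutes leg 3 → 02:37 UTC (Aug 5).
San Teodoro is UTC−2:00, so local arrival = 02:37 − 2:00 = 00:37 on Aug 5.

00:37 on Aug 5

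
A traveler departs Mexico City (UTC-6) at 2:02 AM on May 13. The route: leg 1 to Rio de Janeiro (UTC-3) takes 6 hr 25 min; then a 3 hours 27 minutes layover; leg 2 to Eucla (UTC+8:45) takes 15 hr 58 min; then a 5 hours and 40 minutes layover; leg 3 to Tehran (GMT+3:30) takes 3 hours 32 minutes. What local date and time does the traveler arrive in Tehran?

10:34 PM on May 14

Convert departure to UTC: 2:02 AM + 6:00 = 8:02 AM UTC on May 13.
Add 6 hours 25 minutes leg 1 → 2:27 PM UTC.
Add 3 hours and 27 minutes layover in Rio de Janeiro → 5:54 PM UTC.
Add 15 hours and 58 minutes leg 2 → 9:52 AM UTC (May 14).
Add 5 hours 40 minutes layover in Eucla → 3:32 PM UTC.
Add 3 hours 32 minutes leg 3 → 7:04 PM UTC.
Tehran is UTC+3:30, so local arrival = 7:04 PM + 3:30 = 10:34 PM on May 14.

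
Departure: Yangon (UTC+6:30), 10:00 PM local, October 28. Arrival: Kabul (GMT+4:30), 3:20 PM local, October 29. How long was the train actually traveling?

Departure in UTC: 10:00 PM − 6:30 = 3:30 PM on Oct 28.
Arrival in UTC: 3:20 PM − 4:30 = 10:50 AM on Oct 29.
Elapsed = 10:50 AM − 3:30 PM (+1 day) = 19 hours 20 minutes.

19 hours 20 minutes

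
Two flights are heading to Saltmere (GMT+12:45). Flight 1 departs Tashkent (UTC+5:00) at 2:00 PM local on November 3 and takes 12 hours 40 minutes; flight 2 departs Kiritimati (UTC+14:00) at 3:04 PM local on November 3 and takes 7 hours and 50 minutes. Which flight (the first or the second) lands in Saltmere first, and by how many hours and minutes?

the second, by 12 hours 46 minutes

Flight 1 in UTC: 2:00 PM − 5:00 = 9:00 AM on Nov 3.
+12 hours and 40 minutes → arrive 9:40 PM UTC on Nov 3.
Flight 2 in UTC: 3:04 PM − 14:00 = 1:04 AM on Nov 3.
+7 hours 50 minutes → arrive 8:54 AM UTC on Nov 3.
Flight 2 lands earlier by 12 hours 46 minutes.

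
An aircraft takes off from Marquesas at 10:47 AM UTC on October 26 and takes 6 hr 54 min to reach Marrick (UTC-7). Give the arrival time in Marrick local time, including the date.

Departure is given in UTC: 10:47 AM on Oct 26.
Add 6 hours and 54 minutes → 5:41 PM UTC.
Marrick is UTC−7:00: 5:41 PM − 7:00 = 10:41 AM on Oct 26.

10:41 AM on Oct 26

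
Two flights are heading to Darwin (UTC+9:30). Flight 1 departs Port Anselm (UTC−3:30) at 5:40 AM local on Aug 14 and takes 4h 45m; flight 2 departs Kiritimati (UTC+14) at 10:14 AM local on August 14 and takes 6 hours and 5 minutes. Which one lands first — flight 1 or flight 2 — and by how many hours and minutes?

Flight 1 in UTC: 5:40 AM + 3:30 = 9:10 AM on Aug 14.
+4 hours 45 minutes → arrive 1:55 PM UTC on Aug 14.
Flight 2 in UTC: 10:14 AM − 14:00 = 8:14 PM on Aug 13.
+6 hours and 5 minutes → arrive 2:19 AM UTC on Aug 14.
Flight 2 lands earlier by 11 hours 36 minutes.

the second, by 11 hours 36 minutes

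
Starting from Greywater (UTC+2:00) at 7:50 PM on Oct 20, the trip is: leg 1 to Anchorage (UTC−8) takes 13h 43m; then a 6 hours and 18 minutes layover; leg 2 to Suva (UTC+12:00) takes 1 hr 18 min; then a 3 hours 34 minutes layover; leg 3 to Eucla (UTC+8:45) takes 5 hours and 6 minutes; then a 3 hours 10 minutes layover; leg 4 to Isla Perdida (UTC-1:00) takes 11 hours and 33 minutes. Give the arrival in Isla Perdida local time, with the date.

Convert departure to UTC: 7:50 PM − 2:00 = 5:50 PM UTC on Oct 20.
Add 13 hours and 43 minutes leg 1 → 7:33 AM UTC (Oct 21).
Add 6 hours 18 minutes layover in Anchorage → 1:51 PM UTC.
Add 1 hour 18 minutes leg 2 → 3:09 PM UTC.
Add 3 hours 34 minutes layover in Suva → 6:43 PM UTC.
Add 5 hours and 6 minutes leg 3 → 11:49 PM UTC.
Add 3 hours 10 minutes layover in Eucla → 2:59 AM UTC (Oct 22).
Add 11 hours 33 minutes leg 4 → 2:32 PM UTC.
Isla Perdida is UTC−1:00, so local arrival = 2:32 PM − 1:00 = 1:32 PM on Oct 22.

1:32 PM on Oct 22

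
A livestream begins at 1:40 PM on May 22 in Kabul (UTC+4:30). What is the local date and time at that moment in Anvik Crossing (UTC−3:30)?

Anvik Crossing is 8:00 behind Kabul.
Shift by the zone difference: 1:40 PM − 8:00 = 5:40 AM on May 22 in Anvik Crossing.

5:40 AM on May 22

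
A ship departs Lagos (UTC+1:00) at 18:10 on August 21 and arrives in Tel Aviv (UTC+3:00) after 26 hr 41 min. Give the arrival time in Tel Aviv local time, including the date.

22:51 on Aug 22

Convert departure to UTC: 18:10 − 1:00 = 17:10 UTC on Aug 21.
Add 26 hours and 41 minutes travel time → 19:51 UTC (Aug 22).
Tel Aviv is UTC+3:00, so local arrival = 19:51 + 3:00 = 22:51 on Aug 22.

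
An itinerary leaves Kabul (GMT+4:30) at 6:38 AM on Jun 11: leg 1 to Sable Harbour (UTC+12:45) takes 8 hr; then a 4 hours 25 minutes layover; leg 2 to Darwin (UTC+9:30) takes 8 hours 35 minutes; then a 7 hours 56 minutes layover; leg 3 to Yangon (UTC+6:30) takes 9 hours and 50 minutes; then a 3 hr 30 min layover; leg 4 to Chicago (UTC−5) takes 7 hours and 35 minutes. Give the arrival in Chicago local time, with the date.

Convert departure to UTC: 6:38 AM − 4:30 = 2:08 AM UTC on Jun 11.
Add 8 hours leg 1 → 10:08 AM UTC.
Add 4 hours and 25 minutes layover in Sable Harbour → 2:33 PM UTC.
Add 8 hours 35 minutes leg 2 → 11:08 PM UTC.
Add 7 hours and 56 minutes layover in Darwin → 7:04 AM UTC (Jun 12).
Add 9 hours 50 minutes leg 3 → 4:54 PM UTC.
Add 3 hours 30 minutes layover in Yangon → 8:24 PM UTC.
Add 7 hours 35 minutes leg 4 → 3:59 AM UTC (Jun 13).
Chicago is UTC−5:00, so local arrival = 3:59 AM − 5:00 = 10:59 PM on Jun 12.

10:59 PM on June 12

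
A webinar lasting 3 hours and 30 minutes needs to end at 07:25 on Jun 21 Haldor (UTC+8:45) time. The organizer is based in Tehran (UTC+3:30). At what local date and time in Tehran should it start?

Target end time in UTC: 07:25 − 8:45 = 22:40 on Jun 20.
Subtract 3 hours and 30 minutes → start 19:10 UTC on Jun 20.
Tehran is UTC+3:30: 19:10 + 3:30 = 22:40 on Jun 20.

22:40 on June 20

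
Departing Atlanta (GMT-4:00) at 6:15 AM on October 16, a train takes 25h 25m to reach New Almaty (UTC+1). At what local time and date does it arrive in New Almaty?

New Almaty is 5:00 ahead of Atlanta.
After 25 hours 25 minutes it is 7:40 AM (Oct 17) in Atlanta.
Shift by the zone difference: 7:40 AM + 5:00 = 12:40 PM on Oct 17 in New Almaty.

12:40 PM on Oct 17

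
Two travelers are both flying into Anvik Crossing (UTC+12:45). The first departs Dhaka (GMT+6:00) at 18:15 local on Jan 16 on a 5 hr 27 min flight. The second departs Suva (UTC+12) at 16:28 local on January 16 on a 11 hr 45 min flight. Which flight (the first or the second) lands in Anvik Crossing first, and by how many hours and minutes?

Flight 1 in UTC: 18:15 − 6:00 = 12:15 on Jan 16.
+5 hours and 27 minutes → arrive 17:42 UTC on Jan 16.
Flight 2 in UTC: 16:28 − 12:00 = 04:28 on Jan 16.
+11 hours and 45 minutes → arrive 16:13 UTC on Jan 16.
Flight 2 lands earlier by 1 hour 29 minutes.

the second, by 1 hour 29 minutes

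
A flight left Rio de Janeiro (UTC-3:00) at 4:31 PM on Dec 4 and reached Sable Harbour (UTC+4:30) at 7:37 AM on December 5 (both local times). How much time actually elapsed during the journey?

7 hours 36 minutes

Departure in UTC: 4:31 PM + 3:00 = 7:31 PM on Dec 4.
Arrival in UTC: 7:37 AM − 4:30 = 3:07 AM on Dec 5.
Elapsed = 3:07 AM − 7:31 PM (+1 day) = 7 hours 36 minutes.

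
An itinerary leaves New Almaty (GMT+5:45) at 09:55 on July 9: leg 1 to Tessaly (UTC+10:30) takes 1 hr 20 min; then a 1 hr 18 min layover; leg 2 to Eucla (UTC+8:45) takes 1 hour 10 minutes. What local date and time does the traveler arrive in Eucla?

Convert departure to UTC: 09:55 − 5:45 = 04:10 UTC on Jul 9.
Add 1 hour 20 minutes leg 1 → 05:30 UTC.
Add 1 hour and 18 minutes layover in Tessaly → 06:48 UTC.
Add 1 hour 10 minutes leg 2 → 07:58 UTC.
Eucla is UTC+8:45, so local arrival = 07:58 + 8:45 = 16:43 on Jul 9.

16:43 on July 9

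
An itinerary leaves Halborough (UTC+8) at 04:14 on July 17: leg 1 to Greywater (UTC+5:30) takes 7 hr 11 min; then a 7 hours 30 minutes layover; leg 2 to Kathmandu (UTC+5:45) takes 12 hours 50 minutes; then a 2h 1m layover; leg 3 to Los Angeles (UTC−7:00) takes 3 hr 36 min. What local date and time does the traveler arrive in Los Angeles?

22:22 on July 17

Convert departure to UTC: 04:14 − 8:00 = 20:14 UTC on Jul 16.
Add 7 hours 11 minutes leg 1 → 03:25 UTC (Jul 17).
Add 7 hours and 30 minutes layover in Greywater → 10:55 UTC.
Add 12 hours 50 minutes leg 2 → 23:45 UTC.
Add 2 hours 1 minute layover in Kathmandu → 01:46 UTC (Jul 18).
Add 3 hours and 36 minutes leg 3 → 05:22 UTC.
Los Angeles is UTC−7:00, so local arrival = 05:22 − 7:00 = 22:22 on Jul 17.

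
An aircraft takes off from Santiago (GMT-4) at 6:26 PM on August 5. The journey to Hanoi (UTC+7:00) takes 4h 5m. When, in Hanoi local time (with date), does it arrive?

Convert departure to UTC: 6:26 PM + 4:00 = 10:26 PM UTC on Aug 5.
Add 4 hours and 5 minutes travel time → 2:31 AM UTC (Aug 6).
Hanoi is UTC+7:00, so local arrival = 2:31 AM + 7:00 = 9:31 AM on Aug 6.

9:31 AM on August 6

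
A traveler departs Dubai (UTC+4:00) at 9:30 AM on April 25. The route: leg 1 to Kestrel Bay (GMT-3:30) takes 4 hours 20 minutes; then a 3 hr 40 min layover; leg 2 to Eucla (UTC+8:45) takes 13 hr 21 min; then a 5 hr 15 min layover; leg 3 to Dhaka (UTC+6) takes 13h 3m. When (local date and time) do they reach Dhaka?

Convert departure to UTC: 9:30 AM − 4:00 = 5:30 AM UTC on Apr 25.
Add 4 hours 20 minutes leg 1 → 9:50 AM UTC.
Add 3 hours 40 minutes layover in Kestrel Bay → 1:30 PM UTC.
Add 13 hours 21 minutes leg 2 → 2:51 AM UTC (Apr 26).
Add 5 hours 15 minutes layover in Eucla → 8:06 AM UTC.
Add 13 hours and 3 minutes leg 3 → 9:09 PM UTC.
Dhaka is UTC+6:00, so local arrival = 9:09 PM + 6:00 = 3:09 AM on Apr 27.

3:09 AM on April 27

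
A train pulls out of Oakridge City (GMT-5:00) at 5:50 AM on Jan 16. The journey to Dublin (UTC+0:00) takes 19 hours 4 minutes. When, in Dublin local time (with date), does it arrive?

Convert departure to UTC: 5:50 AM + 5:00 = 10:50 AM UTC on Jan 16.
Add 19 hours 4 minutes travel time → 5:54 AM UTC (Jan 17).
Dublin is UTC+0, so local arrival is the same: 5:54 AM on Jan 17.

5:54 AM on January 17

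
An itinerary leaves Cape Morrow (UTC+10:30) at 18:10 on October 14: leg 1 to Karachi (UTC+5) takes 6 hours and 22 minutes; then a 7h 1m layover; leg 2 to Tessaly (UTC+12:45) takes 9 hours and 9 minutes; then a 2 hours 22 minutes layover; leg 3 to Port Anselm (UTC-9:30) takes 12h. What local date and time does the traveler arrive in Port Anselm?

11:04 on October 15

Convert departure to UTC: 18:10 − 10:30 = 07:40 UTC on Oct 14.
Add 6 hours and 22 minutes leg 1 → 14:02 UTC.
Add 7 hours 1 minute layover in Karachi → 21:03 UTC.
Add 9 hours and 9 minutes leg 2 → 06:12 UTC (Oct 15).
Add 2 hours 22 minutes layover in Tessaly → 08:34 UTC.
Add 12 hours leg 3 → 20:34 UTC.
Port Anselm is UTC−9:30, so local arrival = 20:34 − 9:30 = 11:04 on Oct 15.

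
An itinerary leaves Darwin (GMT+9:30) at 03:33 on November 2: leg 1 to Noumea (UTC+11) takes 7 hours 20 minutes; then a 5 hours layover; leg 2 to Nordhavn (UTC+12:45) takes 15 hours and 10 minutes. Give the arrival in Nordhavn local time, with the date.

Convert departure to UTC: 03:33 − 9:30 = 18:03 UTC on Nov 1.
Add 7 hours 20 minutes leg 1 → 01:23 UTC (Nov 2).
Add 5 hours layover in Noumea → 06:23 UTC.
Add 15 hours 10 minutes leg 2 → 21:33 UTC.
Nordhavn is UTC+12:45, so local arrival = 21:33 + 12:45 = 10:18 on Nov 3.

10:18 on November 3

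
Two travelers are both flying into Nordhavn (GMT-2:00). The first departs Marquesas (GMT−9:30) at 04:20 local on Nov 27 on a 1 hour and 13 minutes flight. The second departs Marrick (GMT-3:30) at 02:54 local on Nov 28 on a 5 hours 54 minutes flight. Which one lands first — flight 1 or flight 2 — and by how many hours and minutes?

the first, by 21 hours 15 minutes

Flight 1 in UTC: 04:20 + 9:30 = 13:50 on Nov 27.
+1 hour 13 minutes → arrive 15:03 UTC on Nov 27.
Flight 2 in UTC: 02:54 + 3:30 = 06:24 on Nov 28.
+5 hours 54 minutes → arrive 12:18 UTC on Nov 28.
Flight 1 lands earlier by 21 hours 15 minutes.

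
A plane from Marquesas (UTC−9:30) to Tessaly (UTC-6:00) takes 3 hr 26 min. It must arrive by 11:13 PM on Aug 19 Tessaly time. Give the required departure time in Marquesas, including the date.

4:17 PM on August 19

Target arrival in UTC: 11:13 PM + 6:00 = 5:13 AM on Aug 20.
Subtract 3 hours and 26 minutes → departure 1:47 AM UTC on Aug 20.
Marquesas is UTC−9:30: 1:47 AM − 9:30 = 4:17 PM on Aug 19.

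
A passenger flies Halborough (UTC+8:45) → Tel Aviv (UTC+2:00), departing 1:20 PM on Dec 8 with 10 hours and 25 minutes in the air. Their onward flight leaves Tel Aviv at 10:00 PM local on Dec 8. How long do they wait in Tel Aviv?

Convert departure to UTC: 1:20 PM − 8:45 = 4:35 AM UTC on Dec 8.
Add 10 hours 25 minutes flight time → 3:00 PM UTC.
Tel Aviv is UTC+2:00, so local arrival = 3:00 PM + 2:00 = 5:00 PM on Dec 8.
Layover = 10:00 PM − 5:00 PM = 5 hours.

5 hours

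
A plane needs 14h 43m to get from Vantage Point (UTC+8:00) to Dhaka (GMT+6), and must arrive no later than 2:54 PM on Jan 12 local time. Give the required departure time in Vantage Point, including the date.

Target arrival in UTC: 2:54 PM − 6:00 = 8:54 AM on Jan 12.
Subtract 14 hours and 43 minutes → departure 6:11 PM UTC on Jan 11.
Vantage Point is UTC+8:00: 6:11 PM + 8:00 = 2:11 AM on Jan 12.

2:11 AM on Jan 12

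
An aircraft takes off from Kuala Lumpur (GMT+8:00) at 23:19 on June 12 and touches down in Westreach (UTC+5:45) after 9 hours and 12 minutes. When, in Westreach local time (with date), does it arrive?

06:16 on Jun 13

Convert departure to UTC: 23:19 − 8:00 = 15:19 UTC on Jun 12.
Add 9 hours and 12 minutes travel time → 00:31 UTC (Jun 13).
Westreach is UTC+5:45, so local arrival = 00:31 + 5:45 = 06:16 on Jun 13.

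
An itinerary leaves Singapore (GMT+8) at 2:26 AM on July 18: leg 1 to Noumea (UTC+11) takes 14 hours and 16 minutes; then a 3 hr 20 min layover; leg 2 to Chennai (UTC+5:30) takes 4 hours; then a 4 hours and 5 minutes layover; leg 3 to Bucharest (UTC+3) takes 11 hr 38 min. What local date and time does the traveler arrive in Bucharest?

10:45 AM on July 19

Convert departure to UTC: 2:26 AM − 8:00 = 6:26 PM UTC on Jul 17.
Add 14 hours 16 minutes leg 1 → 8:42 AM UTC (Jul 18).
Add 3 hours 20 minutes layover in Noumea → 12:02 PM UTC.
Add 4 hours leg 2 → 4:02 PM UTC.
Add 4 hours and 5 minutes layover in Chennai → 8:07 PM UTC.
Add 11 hours and 38 minutes leg 3 → 7:45 AM UTC (Jul 19).
Bucharest is UTC+3:00, so local arrival = 7:45 AM + 3:00 = 10:45 AM on Jul 19.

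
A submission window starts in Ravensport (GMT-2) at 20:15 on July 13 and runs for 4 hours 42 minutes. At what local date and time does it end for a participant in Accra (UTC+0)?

Convert start to UTC: 20:15 + 2:00 = 22:15 UTC on Jul 13.
Add 4 hours 42 minutes duration → 02:57 UTC (Jul 14).
Accra is UTC+0, so local end time is the same: 02:57 on Jul 14.

02:57 on Jul 14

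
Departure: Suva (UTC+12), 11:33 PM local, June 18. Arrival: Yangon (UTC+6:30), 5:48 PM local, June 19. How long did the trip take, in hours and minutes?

Departure in UTC: 11:33 PM − 12:00 = 11:33 AM on Jun 18.
Arrival in UTC: 5:48 PM − 6:30 = 11:18 AM on Jun 19.
Elapsed = 11:18 AM − 11:33 AM (+1 day) = 23 hours 45 minutes.

23 hours 45 minutes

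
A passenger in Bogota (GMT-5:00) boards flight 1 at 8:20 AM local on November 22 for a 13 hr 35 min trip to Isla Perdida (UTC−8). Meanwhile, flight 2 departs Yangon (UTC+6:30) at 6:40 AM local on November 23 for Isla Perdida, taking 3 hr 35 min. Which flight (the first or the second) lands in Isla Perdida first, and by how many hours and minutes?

the first, by 50 minutes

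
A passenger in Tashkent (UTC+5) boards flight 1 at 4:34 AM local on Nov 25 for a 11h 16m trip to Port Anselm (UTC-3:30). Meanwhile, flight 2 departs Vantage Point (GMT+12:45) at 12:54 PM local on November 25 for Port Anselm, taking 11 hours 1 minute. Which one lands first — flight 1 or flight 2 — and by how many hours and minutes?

the first, by 20 minutes

Flight 1 in UTC: 4:34 AM − 5:00 = 11:34 PM on Nov 24.
+11 hours 16 minutes → arrive 10:50 AM UTC on Nov 25.
Flight 2 in UTC: 12:54 PM − 12:45 = 12:09 AM on Nov 25.
+11 hours 1 minute → arrive 11:10 AM UTC on Nov 25.
Flight 1 lands earlier by 20 minutes.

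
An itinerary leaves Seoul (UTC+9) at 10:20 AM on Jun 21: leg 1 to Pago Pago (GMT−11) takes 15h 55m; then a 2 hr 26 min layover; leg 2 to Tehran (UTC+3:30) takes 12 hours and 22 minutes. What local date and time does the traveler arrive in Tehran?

Convert departure to UTC: 10:20 AM − 9:00 = 1:20 AM UTC on Jun 21.
Add 15 hours 55 minutes leg 1 → 5:15 PM UTC.
Add 2 hours 26 minutes layover in Pago Pago → 7:41 PM UTC.
Add 12 hours and 22 minutes leg 2 → 8:03 AM UTC (Jun 22).
Tehran is UTC+3:30, so local arrival = 8:03 AM + 3:30 = 11:33 AM on Jun 22.

11:33 AM on June 22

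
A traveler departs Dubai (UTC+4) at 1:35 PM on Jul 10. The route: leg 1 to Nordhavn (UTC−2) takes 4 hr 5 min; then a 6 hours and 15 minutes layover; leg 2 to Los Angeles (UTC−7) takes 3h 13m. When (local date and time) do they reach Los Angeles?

Convert departure to UTC: 1:35 PM − 4:00 = 9:35 AM UTC on Jul 10.
Add 4 hours 5 minutes leg 1 → 1:40 PM UTC.
Add 6 hours and 15 minutes layover in Nordhavn → 7:55 PM UTC.
Add 3 hours and 13 minutes leg 2 → 11:08 PM UTC.
Los Angeles is UTC−7:00, so local arrival = 11:08 PM − 7:00 = 4:08 PM on Jul 10.

4:08 PM on July 10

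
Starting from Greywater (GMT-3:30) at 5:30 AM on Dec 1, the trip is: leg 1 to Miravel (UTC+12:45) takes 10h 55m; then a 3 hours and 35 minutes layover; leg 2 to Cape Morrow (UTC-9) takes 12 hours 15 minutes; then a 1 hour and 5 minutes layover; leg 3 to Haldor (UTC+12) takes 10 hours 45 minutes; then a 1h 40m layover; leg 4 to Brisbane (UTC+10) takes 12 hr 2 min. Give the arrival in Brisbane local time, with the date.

11:17 PM on December 3

Convert departure to UTC: 5:30 AM + 3:30 = 9:00 AM UTC on Dec 1.
Add 10 hours and 55 minutes leg 1 → 7:55 PM UTC.
Add 3 hours and 35 minutes layover in Miravel → 11:30 PM UTC.
Add 12 hours 15 minutes leg 2 → 11:45 AM UTC (Dec 2).
Add 1 hour and 5 minutes layover in Cape Morrow → 12:50 PM UTC.
Add 10 hours 45 minutes leg 3 → 11:35 PM UTC.
Add 1 hour 40 minutes layover in Haldor → 1:15 AM UTC (Dec 3).
Add 12 hours and 2 minutes leg 4 → 1:17 PM UTC.
Brisbane is UTC+10:00, so local arrival = 1:17 PM + 10:00 = 11:17 PM on Dec 3.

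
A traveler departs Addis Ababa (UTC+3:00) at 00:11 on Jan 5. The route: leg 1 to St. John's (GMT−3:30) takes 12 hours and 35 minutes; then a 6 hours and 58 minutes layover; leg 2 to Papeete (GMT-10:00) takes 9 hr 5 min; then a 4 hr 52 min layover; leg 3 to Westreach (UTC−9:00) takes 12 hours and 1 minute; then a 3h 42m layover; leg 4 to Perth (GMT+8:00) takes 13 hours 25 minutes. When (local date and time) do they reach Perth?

19:49 on January 7

Convert departure to UTC: 00:11 − 3:00 = 21:11 UTC on Jan 4.
Add 12 hours 35 minutes leg 1 → 09:46 UTC (Jan 5).
Add 6 hours 58 minutes layover in St. John's → 16:44 UTC.
Add 9 hours and 5 minutes leg 2 → 01:49 UTC (Jan 6).
Add 4 hours 52 minutes layover in Papeete → 06:41 UTC.
Add 12 hours and 1 minute leg 3 → 18:42 UTC.
Add 3 hours and 42 minutes layover in Westreach → 22:24 UTC.
Add 13 hours and 25 minutes leg 4 → 11:49 UTC (Jan 7).
Perth is UTC+8:00, so local arrival = 11:49 + 8:00 = 19:49 on Jan 7.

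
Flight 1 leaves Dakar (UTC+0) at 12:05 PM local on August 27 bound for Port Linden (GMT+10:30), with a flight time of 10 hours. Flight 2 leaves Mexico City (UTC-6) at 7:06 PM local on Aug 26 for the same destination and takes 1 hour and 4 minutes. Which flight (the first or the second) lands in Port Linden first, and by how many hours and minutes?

the second, by 19 hours 55 minutes

Flight 1 departs at 12:05 PM UTC (Aug 27).
+10 hours → arrive 10:05 PM UTC on Aug 27.
Flight 2 in UTC: 7:06 PM + 6:00 = 1:06 AM on Aug 27.
+1 hour 4 minutes → arrive 2:10 AM UTC on Aug 27.
Flight 2 lands earlier by 19 hours 55 minutes.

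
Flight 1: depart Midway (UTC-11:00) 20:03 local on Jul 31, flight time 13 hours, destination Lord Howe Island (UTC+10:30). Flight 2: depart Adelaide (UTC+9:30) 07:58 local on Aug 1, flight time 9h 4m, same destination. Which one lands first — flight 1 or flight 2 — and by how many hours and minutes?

Flight 1 in UTC: 20:03 + 11:00 = 07:03 on Aug 1.
+13 hours → arrive 20:03 UTC on Aug 1.
Flight 2 in UTC: 07:58 − 9:30 = 22:28 on Jul 31.
+9 hours and 4 minutes → arrive 07:32 UTC on Aug 1.
Flight 2 lands earlier by 12 hours 31 minutes.

the second, by 12 hours 31 minutes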